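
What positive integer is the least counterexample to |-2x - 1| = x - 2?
Testing positive integers:
x = 1: LHS = |-2·1 - 1| = |-3| = 3, RHS = 1 - 2 = -1; 3 = -1 — FAILS  ← smallest positive counterexample

Answer: x = 1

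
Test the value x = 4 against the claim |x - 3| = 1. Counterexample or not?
Substitute x = 4 into the relation:
x = 4: LHS = |4 - 3| = |1| = 1; 1 = 1 — holds

The claim holds here, so x = 4 is not a counterexample. (A counterexample exists elsewhere, e.g. x = 0.)

Answer: No, x = 4 is not a counterexample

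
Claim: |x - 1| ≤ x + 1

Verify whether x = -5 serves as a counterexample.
Substitute x = -5 into the relation:
x = -5: LHS = |(-5) - 1| = |-6| = 6, RHS = (-5) + 1 = -4; 6 ≤ -4 — FAILS

Since the claim fails at x = -5, this value is a counterexample.

Answer: Yes, x = -5 is a counterexample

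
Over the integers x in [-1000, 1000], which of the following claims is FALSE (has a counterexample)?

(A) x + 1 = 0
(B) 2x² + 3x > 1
(A) x = 0: LHS = 0 + 1 = 1; 1 = 0 — FAILS
(B) x = 0: LHS = 2·0² + 3·0 = 0; 0 > 1 — FAILS

Answer: Both A and B are false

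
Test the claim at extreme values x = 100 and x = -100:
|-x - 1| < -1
x = 100: LHS = |-100 - 1| = |-101| = 101; 101 < -1 — FAILS
x = -100: LHS = |-(-100) - 1| = |99| = 99; 99 < -1 — FAILS

Answer: No, fails for both x = 100 and x = -100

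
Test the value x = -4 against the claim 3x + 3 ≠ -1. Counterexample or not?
Substitute x = -4 into the relation:
x = -4: LHS = 3·(-4) + 3 = -9; -9 ≠ -1 — holds

The relation holds at x = -4, so it is not a counterexample.

Answer: No, x = -4 is not a counterexample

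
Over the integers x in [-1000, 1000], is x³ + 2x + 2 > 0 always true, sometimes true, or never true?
Holds at x = 0: LHS = 0³ + 2·0 + 2 = 2; 2 > 0 — holds
Fails at x = -1: LHS = (-1)³ + 2·(-1) + 2 = -1; -1 > 0 — FAILS
It is satisfied by some integers in the range but not all.

Answer: Sometimes true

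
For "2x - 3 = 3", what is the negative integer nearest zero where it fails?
Testing negative integers from -1 downward:
x = -1: LHS = 2·(-1) - 3 = -5; -5 = 3 — FAILS  ← closest negative counterexample to 0

Answer: x = -1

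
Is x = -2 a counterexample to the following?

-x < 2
Substitute x = -2 into the relation:
x = -2: LHS = -(-2) = 2; 2 < 2 — FAILS

Since the claim fails at x = -2, this value is a counterexample.

Answer: Yes, x = -2 is a counterexample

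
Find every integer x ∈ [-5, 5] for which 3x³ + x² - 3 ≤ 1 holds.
Holds for: {-5, -4, -3, -2, -1, 0, 1}
Fails for: {2, 3, 4, 5}

Answer: {-5, -4, -3, -2, -1, 0, 1}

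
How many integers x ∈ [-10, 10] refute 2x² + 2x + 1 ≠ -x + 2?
Track d = LHS − RHS over the integers in [-10, 10]. Equality would need d = 0, but d changes sign only between consecutive integers, jumping over 0:
x = -2: LHS = 2·(-2)² + 2·(-2) + 1 = 5, RHS = -(-2) + 2 = 4; 5 ≠ 4 — holds  (d = 1)
x = -1: LHS = 2·(-1)² + 2·(-1) + 1 = 1, RHS = -(-1) + 2 = 3; 1 ≠ 3 — holds  (d = -2)
x = 0: LHS = 2·0² + 2·0 + 1 = 1, RHS = -0 + 2 = 2; 1 ≠ 2 — holds  (d = -1)
x = 1: LHS = 2·1² + 2·1 + 1 = 5, RHS = -1 + 2 = 1; 5 ≠ 1 — holds  (d = 4)
Away from these crossings d keeps a constant sign, and checking every integer in [-10, 10] confirms d ≠ 0 throughout. Hence the two sides are never equal, so the relation holds for every integer in [-10, 10].

No counterexample appears in that range.

Answer: 0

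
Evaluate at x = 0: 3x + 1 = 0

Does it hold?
x = 0: LHS = 3·0 + 1 = 1; 1 = 0 — FAILS

The relation fails at x = 0, so x = 0 is a counterexample.

Answer: No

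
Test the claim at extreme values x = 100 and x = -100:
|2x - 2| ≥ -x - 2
x = 100: LHS = |2·100 - 2| = |198| = 198, RHS = -100 - 2 = -102; 198 ≥ -102 — holds
x = -100: LHS = |2·(-100) - 2| = |-202| = 202, RHS = -(-100) - 2 = 98; 202 ≥ 98 — holds

Answer: Yes, holds for both x = 100 and x = -100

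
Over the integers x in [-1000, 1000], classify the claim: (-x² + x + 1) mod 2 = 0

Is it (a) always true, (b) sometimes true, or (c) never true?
For a polynomial with integer coefficients, its value mod 2 depends only on x mod 2, so it suffices to check one representative of each residue class, x = 0, 1:
x = 0: LHS = (-0² + 0 + 1) mod 2 = 1 mod 2 = 1; 1 = 0 — FAILS
x = 1: LHS = (-1² + 1 + 1) mod 2 = 1 mod 2 = 1; 1 = 0 — FAILS
The relation fails in every residue class, so the claimed relation (=) fails for every integer in [-1000, 1000].

No integer in the range satisfies it.

Answer: Never true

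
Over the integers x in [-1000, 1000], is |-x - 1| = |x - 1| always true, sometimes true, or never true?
Holds at x = 0: LHS = |-0 - 1| = |-1| = 1, RHS = |0 - 1| = |-1| = 1; 1 = 1 — holds
Fails at x = 1: LHS = |-1 - 1| = |-2| = 2, RHS = |1 - 1| = |0| = 0; 2 = 0 — FAILS
It is satisfied by some integers in the range but not all.

Answer: Sometimes true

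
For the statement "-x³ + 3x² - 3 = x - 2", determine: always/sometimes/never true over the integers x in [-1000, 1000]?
Holds at x = 1: LHS = -1³ + 3·1² - 3 = -1, RHS = 1 - 2 = -1; -1 = -1 — holds
Fails at x = 0: LHS = -0³ + 3·0² - 3 = -3, RHS = 0 - 2 = -2; -3 = -2 — FAILS
It is satisfied by some integers in the range but not all.

Answer: Sometimes true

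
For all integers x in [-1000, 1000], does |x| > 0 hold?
The claim fails at x = 0:
x = 0: LHS = |0| = 0; 0 > 0 — FAILS

Because a single integer refutes it, the statement is false.

Answer: False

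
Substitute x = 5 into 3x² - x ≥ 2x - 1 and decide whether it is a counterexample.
Substitute x = 5 into the relation:
x = 5: LHS = 3·5² - 5 = 70, RHS = 2·5 - 1 = 9; 70 ≥ 9 — holds

The relation holds at x = 5, so it is not a counterexample.

Answer: No, x = 5 is not a counterexample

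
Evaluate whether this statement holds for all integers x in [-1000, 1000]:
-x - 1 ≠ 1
The claim fails at x = -2:
x = -2: LHS = -(-2) - 1 = 1; 1 ≠ 1 — FAILS

Because a single integer refutes it, the statement is false.

Answer: False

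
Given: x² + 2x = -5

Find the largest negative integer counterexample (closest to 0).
Testing negative integers from -1 downward:
x = -1: LHS = (-1)² + 2·(-1) = -1; -1 = -5 — FAILS  ← closest negative counterexample to 0

Answer: x = -1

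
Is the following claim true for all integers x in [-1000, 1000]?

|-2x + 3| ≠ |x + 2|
The claim fails at x = 5:
x = 5: LHS = |-2·5 + 3| = |-7| = 7, RHS = |5 + 2| = |7| = 7; 7 ≠ 7 — FAILS

Because a single integer refutes it, the statement is false.

Answer: False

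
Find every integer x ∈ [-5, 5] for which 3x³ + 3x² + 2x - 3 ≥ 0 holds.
Holds for: {1, 2, 3, 4, 5}
Fails for: {-5, -4, -3, -2, -1, 0}

Answer: {1, 2, 3, 4, 5}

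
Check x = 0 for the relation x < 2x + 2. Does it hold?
x = 0: RHS = 2·0 + 2 = 2; 0 < 2 — holds

The relation is satisfied at x = 0.

Answer: Yes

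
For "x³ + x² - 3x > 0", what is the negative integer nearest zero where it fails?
Testing negative integers from -1 downward:
x = -1: LHS = (-1)³ + (-1)² - 3·(-1) = 3; 3 > 0 — holds
x = -2: LHS = (-2)³ + (-2)² - 3·(-2) = 2; 2 > 0 — holds
x = -3: LHS = (-3)³ + (-3)² - 3·(-3) = -9; -9 > 0 — FAILS  ← closest negative counterexample to 0

Answer: x = -3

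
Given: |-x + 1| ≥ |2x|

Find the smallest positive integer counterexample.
Testing positive integers:
x = 1: LHS = |-1 + 1| = |0| = 0, RHS = |2·1| = |2| = 2; 0 ≥ 2 — FAILS  ← smallest positive counterexample

Answer: x = 1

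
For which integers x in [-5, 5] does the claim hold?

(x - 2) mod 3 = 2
Holds for: {-5, -2, 1, 4}
Fails for: {-4, -3, -1, 0, 2, 3, 5}

Answer: {-5, -2, 1, 4}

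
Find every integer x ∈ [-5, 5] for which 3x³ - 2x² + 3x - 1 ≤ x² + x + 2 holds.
Holds for: {-5, -4, -3, -2, -1, 0, 1}
Fails for: {2, 3, 4, 5}

Answer: {-5, -4, -3, -2, -1, 0, 1}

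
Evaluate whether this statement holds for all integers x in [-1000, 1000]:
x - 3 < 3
The claim fails at x = 6:
x = 6: LHS = 6 - 3 = 3; 3 < 3 — FAILS

Because a single integer refutes it, the statement is false.

Answer: False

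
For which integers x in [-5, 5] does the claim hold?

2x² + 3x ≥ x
Over all integers in [-5, 5], LHS − RHS is smallest at x = 0, where it equals 0:
x = 0: LHS = 2·0² + 3·0 = 0; 0 ≥ 0 — holds
At the ends of the range:
x = -5: LHS = 2·(-5)² + 3·(-5) = 35; 35 ≥ -5 — holds
x = 5: LHS = 2·5² + 3·5 = 65; 65 ≥ 5 — holds
Hence LHS − RHS is never negative, i.e. LHS ≥ RHS throughout, so the relation holds for every integer in [-5, 5].

Answer: All integers in [-5, 5]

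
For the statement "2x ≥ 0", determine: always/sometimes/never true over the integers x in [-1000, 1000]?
Holds at x = 0: LHS = 2·0 = 0; 0 ≥ 0 — holds
Fails at x = -1: LHS = 2·(-1) = -2; -2 ≥ 0 — FAILS
It is satisfied by some integers in the range but not all.

Answer: Sometimes true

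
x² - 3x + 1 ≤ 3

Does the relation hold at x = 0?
x = 0: LHS = 0² - 3·0 + 1 = 1; 1 ≤ 3 — holds

The relation is satisfied at x = 0.

Answer: Yes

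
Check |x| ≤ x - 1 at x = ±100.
x = 100: LHS = |100| = 100, RHS = 100 - 1 = 99; 100 ≤ 99 — FAILS
x = -100: LHS = |-100| = 100, RHS = (-100) - 1 = -101; 100 ≤ -101 — FAILS

Answer: No, fails for both x = 100 and x = -100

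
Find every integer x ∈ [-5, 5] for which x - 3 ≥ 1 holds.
Holds for: {4, 5}
Fails for: {-5, -4, -3, -2, -1, 0, 1, 2, 3}

Answer: {4, 5}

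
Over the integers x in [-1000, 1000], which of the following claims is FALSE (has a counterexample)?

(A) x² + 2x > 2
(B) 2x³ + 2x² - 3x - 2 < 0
(A) x = 0: LHS = 0² + 2·0 = 0; 0 > 2 — FAILS
(B) x = -1: LHS = 2·(-1)³ + 2·(-1)² - 3·(-1) - 2 = 1; 1 < 0 — FAILS

Answer: Both A and B are false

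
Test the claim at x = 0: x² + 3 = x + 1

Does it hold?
x = 0: LHS = 0² + 3 = 3, RHS = 0 + 1 = 1; 3 = 1 — FAILS

The relation fails at x = 0, so x = 0 is a counterexample.

Answer: No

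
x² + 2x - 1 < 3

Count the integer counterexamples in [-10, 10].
Counterexamples in [-10, 10]: {-10, -9, -8, -7, -6, -5, -4, 2, 3, 4, 5, 6, 7, 8, 9, 10}.

Counting them gives 16 values.

Answer: 16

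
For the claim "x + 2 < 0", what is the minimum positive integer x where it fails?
Testing positive integers:
x = 1: LHS = 1 + 2 = 3; 3 < 0 — FAILS  ← smallest positive counterexample

Answer: x = 1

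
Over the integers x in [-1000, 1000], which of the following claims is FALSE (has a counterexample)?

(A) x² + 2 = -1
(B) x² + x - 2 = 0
(A) x = 0: LHS = 0² + 2 = 2; 2 = -1 — FAILS
(B) x = 0: LHS = 0² + 0 - 2 = -2; -2 = 0 — FAILS

Answer: Both A and B are false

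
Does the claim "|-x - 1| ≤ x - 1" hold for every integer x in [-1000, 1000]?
The claim fails at x = 0:
x = 0: LHS = |-0 - 1| = |-1| = 1, RHS = 0 - 1 = -1; 1 ≤ -1 — FAILS

Because a single integer refutes it, the statement is false.

Answer: False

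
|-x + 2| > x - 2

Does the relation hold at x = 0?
x = 0: LHS = |-0 + 2| = |2| = 2, RHS = 0 - 2 = -2; 2 > -2 — holds

The relation is satisfied at x = 0.

Answer: Yes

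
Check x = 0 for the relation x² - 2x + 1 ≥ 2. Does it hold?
x = 0: LHS = 0² - 2·0 + 1 = 1; 1 ≥ 2 — FAILS

The relation fails at x = 0, so x = 0 is a counterexample.

Answer: No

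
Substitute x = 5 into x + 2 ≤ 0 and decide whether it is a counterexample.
Substitute x = 5 into the relation:
x = 5: LHS = 5 + 2 = 7; 7 ≤ 0 — FAILS

Since the claim fails at x = 5, this value is a counterexample.

Answer: Yes, x = 5 is a counterexample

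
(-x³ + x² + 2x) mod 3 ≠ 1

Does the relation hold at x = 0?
x = 0: LHS = (-0³ + 0² + 2·0) mod 3 = 0 mod 3 = 0; 0 ≠ 1 — holds

The relation is satisfied at x = 0.

Answer: Yes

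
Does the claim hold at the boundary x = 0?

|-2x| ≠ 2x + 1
x = 0: LHS = |-2·0| = |0| = 0, RHS = 2·0 + 1 = 1; 0 ≠ 1 — holds

The relation is satisfied at x = 0.

Answer: Yes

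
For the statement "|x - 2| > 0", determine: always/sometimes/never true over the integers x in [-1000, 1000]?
Holds at x = 0: LHS = |0 - 2| = |-2| = 2; 2 > 0 — holds
Fails at x = 2: LHS = |2 - 2| = |0| = 0; 0 > 0 — FAILS
It is satisfied by some integers in the range but not all.

Answer: Sometimes true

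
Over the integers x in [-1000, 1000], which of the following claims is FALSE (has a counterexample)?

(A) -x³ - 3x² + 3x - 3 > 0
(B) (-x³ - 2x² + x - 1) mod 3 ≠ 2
(A) x = 0: LHS = -0³ - 3·0² + 3·0 - 3 = -3; -3 > 0 — FAILS
(B) x = 0: LHS = (-0³ - 2·0² + 0 - 1) mod 3 = (-1) mod 3 = 2; 2 ≠ 2 — FAILS

Answer: Both A and B are false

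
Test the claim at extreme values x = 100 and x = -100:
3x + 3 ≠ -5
x = 100: LHS = 3·100 + 3 = 303; 303 ≠ -5 — holds
x = -100: LHS = 3·(-100) + 3 = -297; -297 ≠ -5 — holds

Answer: Yes, holds for both x = 100 and x = -100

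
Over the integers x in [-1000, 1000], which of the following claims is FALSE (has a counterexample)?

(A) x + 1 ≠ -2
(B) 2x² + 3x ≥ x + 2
(A) x = -3: LHS = (-3) + 1 = -2; -2 ≠ -2 — FAILS
(B) x = 0: LHS = 2·0² + 3·0 = 0, RHS = 0 + 2 = 2; 0 ≥ 2 — FAILS

Answer: Both A and B are false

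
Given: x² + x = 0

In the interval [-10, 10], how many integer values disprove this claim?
Counterexamples in [-10, 10]: {-10, -9, -8, -7, -6, -5, -4, -3, -2, 1, 2, 3, 4, 5, 6, 7, 8, 9, 10}.

Counting them gives 19 values.

Answer: 19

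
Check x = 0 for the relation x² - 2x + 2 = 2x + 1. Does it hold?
x = 0: LHS = 0² - 2·0 + 2 = 2, RHS = 2·0 + 1 = 1; 2 = 1 — FAILS

The relation fails at x = 0, so x = 0 is a counterexample.

Answer: No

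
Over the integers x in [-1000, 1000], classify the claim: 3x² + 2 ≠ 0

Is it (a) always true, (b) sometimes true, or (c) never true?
Over all integers in [-1000, 1000], LHS − RHS is always positive; it is smallest at x = 0, where it equals 2:
x = 0: LHS = 3·0² + 2 = 2; 2 ≠ 0 — holds
At the ends of the range:
x = -1000: LHS = 3·(-1000)² + 2 = 3000002; 3000002 ≠ 0 — holds
x = 1000: LHS = 3·1000² + 2 = 3000002; 3000002 ≠ 0 — holds
Hence LHS − RHS is never 0, i.e. the two sides are never equal, so the relation holds for every integer in [-1000, 1000].

No counterexample exists.

Answer: Always true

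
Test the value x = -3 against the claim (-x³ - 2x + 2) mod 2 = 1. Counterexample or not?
Substitute x = -3 into the relation:
x = -3: LHS = (-(-3)³ - 2·(-3) + 2) mod 2 = 35 mod 2 = 1; 1 = 1 — holds

The claim holds here, so x = -3 is not a counterexample. (A counterexample exists elsewhere, e.g. x = 0.)

Answer: No, x = -3 is not a counterexample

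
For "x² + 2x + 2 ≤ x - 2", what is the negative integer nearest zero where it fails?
Testing negative integers from -1 downward:
x = -1: LHS = (-1)² + 2·(-1) + 2 = 1, RHS = (-1) - 2 = -3; 1 ≤ -3 — FAILS  ← closest negative counterexample to 0

Answer: x = -1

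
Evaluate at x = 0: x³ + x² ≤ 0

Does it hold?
x = 0: LHS = 0³ + 0² = 0; 0 ≤ 0 — holds

The relation is satisfied at x = 0.

Answer: Yes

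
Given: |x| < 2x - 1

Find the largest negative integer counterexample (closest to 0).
Testing negative integers from -1 downward:
x = -1: LHS = |-1| = 1, RHS = 2·(-1) - 1 = -3; 1 < -3 — FAILS  ← closest negative counterexample to 0

Answer: x = -1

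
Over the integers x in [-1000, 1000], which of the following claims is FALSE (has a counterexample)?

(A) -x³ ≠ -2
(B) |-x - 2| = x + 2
(A) Track d = LHS − RHS over the integers in [-1000, 1000]. Equality would need d = 0, but d changes sign only between consecutive integers, jumping over 0:
x = 1: LHS = -1³ = -1; -1 ≠ -2 — holds  (d = 1)
x = 2: LHS = -2³ = -8; -8 ≠ -2 — holds  (d = -6)
Away from these crossings d keeps a constant sign, and checking every integer in [-1000, 1000] confirms d ≠ 0 throughout. Hence the two sides are never equal, so the relation holds for every integer in [-1000, 1000].

(B) x = -3: LHS = |-(-3) - 2| = |1| = 1, RHS = (-3) + 2 = -1; 1 = -1 — FAILS

Only (B) has a counterexample.

Answer: B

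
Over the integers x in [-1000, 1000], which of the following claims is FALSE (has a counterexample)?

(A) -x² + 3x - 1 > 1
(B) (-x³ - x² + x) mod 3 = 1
(A) x = 0: LHS = -0² + 3·0 - 1 = -1; -1 > 1 — FAILS
(B) x = 0: LHS = (-0³ - 0² + 0) mod 3 = 0 mod 3 = 0; 0 = 1 — FAILS

Answer: Both A and B are false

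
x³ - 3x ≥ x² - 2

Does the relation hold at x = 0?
x = 0: LHS = 0³ - 3·0 = 0, RHS = 0² - 2 = -2; 0 ≥ -2 — holds

The relation is satisfied at x = 0.

Answer: Yes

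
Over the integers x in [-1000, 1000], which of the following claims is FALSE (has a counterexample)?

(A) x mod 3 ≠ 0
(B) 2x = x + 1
(A) x = 0: LHS = 0 mod 3 = 0; 0 ≠ 0 — FAILS
(B) x = 0: LHS = 2·0 = 0, RHS = 0 + 1 = 1; 0 = 1 — FAILS

Answer: Both A and B are false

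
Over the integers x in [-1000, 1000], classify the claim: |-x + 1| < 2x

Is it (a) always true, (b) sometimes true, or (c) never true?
Holds at x = 1: LHS = |-1 + 1| = |0| = 0, RHS = 2·1 = 2; 0 < 2 — holds
Fails at x = 0: LHS = |-0 + 1| = |1| = 1, RHS = 2·0 = 0; 1 < 0 — FAILS
It is satisfied by some integers in the range but not all.

Answer: Sometimes true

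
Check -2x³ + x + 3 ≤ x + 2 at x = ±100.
x = 100: LHS = -2·100³ + 100 + 3 = -1999897, RHS = 100 + 2 = 102; -1999897 ≤ 102 — holds
x = -100: LHS = -2·(-100)³ + (-100) + 3 = 1999903, RHS = (-100) + 2 = -98; 1999903 ≤ -98 — FAILS

Answer: Partially: holds for x = 100, fails for x = -100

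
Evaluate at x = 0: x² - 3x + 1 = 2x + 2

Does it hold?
x = 0: LHS = 0² - 3·0 + 1 = 1, RHS = 2·0 + 2 = 2; 1 = 2 — FAILS

The relation fails at x = 0, so x = 0 is a counterexample.

Answer: No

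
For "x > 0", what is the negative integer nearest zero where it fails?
Testing negative integers from -1 downward:
x = -1: -1 > 0 — FAILS  ← closest negative counterexample to 0

Answer: x = -1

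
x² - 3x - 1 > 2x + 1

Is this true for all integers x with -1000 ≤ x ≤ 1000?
The claim fails at x = 0:
x = 0: LHS = 0² - 3·0 - 1 = -1, RHS = 2·0 + 1 = 1; -1 > 1 — FAILS

Because a single integer refutes it, the statement is false.

Answer: False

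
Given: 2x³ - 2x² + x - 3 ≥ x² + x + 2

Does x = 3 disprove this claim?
Substitute x = 3 into the relation:
x = 3: LHS = 2·3³ - 2·3² + 3 - 3 = 36, RHS = 3² + 3 + 2 = 14; 36 ≥ 14 — holds

The claim holds here, so x = 3 is not a counterexample. (A counterexample exists elsewhere, e.g. x = 0.)

Answer: No, x = 3 is not a counterexample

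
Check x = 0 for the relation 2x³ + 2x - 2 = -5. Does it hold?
x = 0: LHS = 2·0³ + 2·0 - 2 = -2; -2 = -5 — FAILS

The relation fails at x = 0, so x = 0 is a counterexample.

Answer: No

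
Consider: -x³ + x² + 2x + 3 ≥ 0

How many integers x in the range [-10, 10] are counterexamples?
Counterexamples in [-10, 10]: {3, 4, 5, 6, 7, 8, 9, 10}.

Counting them gives 8 values.

Answer: 8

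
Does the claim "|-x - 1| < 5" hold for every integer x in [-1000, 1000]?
The claim fails at x = 4:
x = 4: LHS = |-4 - 1| = |-5| = 5; 5 < 5 — FAILS

Because a single integer refutes it, the statement is false.

Answer: False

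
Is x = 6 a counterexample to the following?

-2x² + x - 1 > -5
Substitute x = 6 into the relation:
x = 6: LHS = -2·6² + 6 - 1 = -67; -67 > -5 — FAILS

Since the claim fails at x = 6, this value is a counterexample.

Answer: Yes, x = 6 is a counterexample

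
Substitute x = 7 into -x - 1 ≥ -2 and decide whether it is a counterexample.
Substitute x = 7 into the relation:
x = 7: LHS = -7 - 1 = -8; -8 ≥ -2 — FAILS

Since the claim fails at x = 7, this value is a counterexample.

Answer: Yes, x = 7 is a counterexample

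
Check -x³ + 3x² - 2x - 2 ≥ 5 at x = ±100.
x = 100: LHS = -100³ + 3·100² - 2·100 - 2 = -970202; -970202 ≥ 5 — FAILS
x = -100: LHS = -(-100)³ + 3·(-100)² - 2·(-100) - 2 = 1030198; 1030198 ≥ 5 — holds

Answer: Partially: fails for x = 100, holds for x = -100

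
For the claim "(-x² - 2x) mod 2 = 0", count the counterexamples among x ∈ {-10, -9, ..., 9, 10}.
Counterexamples in [-10, 10]: {-9, -7, -5, -3, -1, 1, 3, 5, 7, 9}.

Counting them gives 10 values.

Answer: 10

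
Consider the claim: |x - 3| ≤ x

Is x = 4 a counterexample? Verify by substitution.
Substitute x = 4 into the relation:
x = 4: LHS = |4 - 3| = |1| = 1; 1 ≤ 4 — holds

The claim holds here, so x = 4 is not a counterexample. (A counterexample exists elsewhere, e.g. x = 0.)

Answer: No, x = 4 is not a counterexample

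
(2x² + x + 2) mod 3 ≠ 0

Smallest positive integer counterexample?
Testing positive integers:
x = 1: LHS = (2·1² + 1 + 2) mod 3 = 5 mod 3 = 2; 2 ≠ 0 — holds
x = 2: LHS = (2·2² + 2 + 2) mod 3 = 12 mod 3 = 0; 0 ≠ 0 — FAILS  ← smallest positive counterexample

Answer: x = 2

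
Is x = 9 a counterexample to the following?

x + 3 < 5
Substitute x = 9 into the relation:
x = 9: LHS = 9 + 3 = 12; 12 < 5 — FAILS

Since the claim fails at x = 9, this value is a counterexample.

Answer: Yes, x = 9 is a counterexample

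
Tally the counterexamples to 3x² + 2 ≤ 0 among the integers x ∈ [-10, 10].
Counterexamples in [-10, 10]: {-10, -9, -8, -7, -6, -5, -4, -3, -2, -1, 0, 1, 2, 3, 4, 5, 6, 7, 8, 9, 10}.

Counting them gives 21 values.

Answer: 21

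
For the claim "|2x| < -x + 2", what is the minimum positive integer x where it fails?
Testing positive integers:
x = 1: LHS = |2·1| = |2| = 2, RHS = -1 + 2 = 1; 2 < 1 — FAILS  ← smallest positive counterexample

Answer: x = 1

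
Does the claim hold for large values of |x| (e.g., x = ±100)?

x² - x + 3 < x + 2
x = 100: LHS = 100² - 100 + 3 = 9903, RHS = 100 + 2 = 102; 9903 < 102 — FAILS
x = -100: LHS = (-100)² - (-100) + 3 = 10103, RHS = (-100) + 2 = -98; 10103 < -98 — FAILS

Answer: No, fails for both x = 100 and x = -100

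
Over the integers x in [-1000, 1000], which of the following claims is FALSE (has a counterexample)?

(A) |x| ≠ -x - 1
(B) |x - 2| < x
(A) Over all integers in [-1000, 1000], LHS − RHS is always positive; it is smallest at x = 0, where it equals 1:
x = 0: LHS = |0| = 0, RHS = -0 - 1 = -1; 0 ≠ -1 — holds
At the ends of the range:
x = -1000: LHS = |-1000| = 1000, RHS = -(-1000) - 1 = 999; 1000 ≠ 999 — holds
x = 1000: LHS = |1000| = 1000, RHS = -1000 - 1 = -1001; 1000 ≠ -1001 — holds
Hence LHS − RHS is never 0, i.e. the two sides are never equal, so the relation holds for every integer in [-1000, 1000].

(B) x = 0: LHS = |0 - 2| = |-2| = 2; 2 < 0 — FAILS

Only (B) has a counterexample.

Answer: B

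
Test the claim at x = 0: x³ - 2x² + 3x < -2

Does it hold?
x = 0: LHS = 0³ - 2·0² + 3·0 = 0; 0 < -2 — FAILS

The relation fails at x = 0, so x = 0 is a counterexample.

Answer: No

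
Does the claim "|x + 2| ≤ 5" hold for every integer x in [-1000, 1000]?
The claim fails at x = 4:
x = 4: LHS = |4 + 2| = |6| = 6; 6 ≤ 5 — FAILS

Because a single integer refutes it, the statement is false.

Answer: False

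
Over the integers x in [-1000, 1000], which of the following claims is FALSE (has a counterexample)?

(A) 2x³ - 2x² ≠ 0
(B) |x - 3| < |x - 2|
(A) x = 0: LHS = 2·0³ - 2·0² = 0; 0 ≠ 0 — FAILS
(B) x = 0: LHS = |0 - 3| = |-3| = 3, RHS = |0 - 2| = |-2| = 2; 3 < 2 — FAILS

Answer: Both A and B are false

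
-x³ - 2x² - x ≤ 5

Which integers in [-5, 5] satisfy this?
Holds for: {-2, -1, 0, 1, 2, 3, 4, 5}
Fails for: {-5, -4, -3}

Answer: {-2, -1, 0, 1, 2, 3, 4, 5}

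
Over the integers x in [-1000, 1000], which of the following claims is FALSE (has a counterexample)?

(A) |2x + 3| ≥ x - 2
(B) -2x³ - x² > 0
(A) Over all integers in [-1000, 1000], LHS − RHS is smallest at x = -1, where it equals 4:
x = -1: LHS = |2·(-1) + 3| = |1| = 1, RHS = (-1) - 2 = -3; 1 ≥ -3 — holds
At the ends of the range:
x = -1000: LHS = |2·(-1000) + 3| = |-1997| = 1997, RHS = (-1000) - 2 = -1002; 1997 ≥ -1002 — holds
x = 1000: LHS = |2·1000 + 3| = |2003| = 2003, RHS = 1000 - 2 = 998; 2003 ≥ 998 — holds
Hence LHS − RHS is never negative, i.e. LHS ≥ RHS throughout, so the relation holds for every integer in [-1000, 1000].

(B) x = 0: LHS = -2·0³ - 0² = 0; 0 > 0 — FAILS

Only (B) has a counterexample.

Answer: B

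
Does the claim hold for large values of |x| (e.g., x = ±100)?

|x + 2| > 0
x = 100: LHS = |100 + 2| = |102| = 102; 102 > 0 — holds
x = -100: LHS = |(-100) + 2| = |-98| = 98; 98 > 0 — holds

Answer: Yes, holds for both x = 100 and x = -100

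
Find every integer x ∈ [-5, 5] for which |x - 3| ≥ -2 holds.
An absolute value is never negative, so the left side is ≥ 0 for every x, while the right side is -2. Tightest case in [-5, 5] is x = 3:
x = 3: LHS = |3 - 3| = |0| = 0; 0 ≥ -2 — holds
Hence LHS − RHS is never negative, i.e. LHS ≥ RHS throughout, so the relation holds for every integer in [-5, 5].

Answer: All integers in [-5, 5]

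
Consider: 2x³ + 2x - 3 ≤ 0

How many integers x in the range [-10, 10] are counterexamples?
Counterexamples in [-10, 10]: {1, 2, 3, 4, 5, 6, 7, 8, 9, 10}.

Counting them gives 10 values.

Answer: 10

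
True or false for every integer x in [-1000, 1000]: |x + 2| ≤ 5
The claim fails at x = 4:
x = 4: LHS = |4 + 2| = |6| = 6; 6 ≤ 5 — FAILS

Because a single integer refutes it, the statement is false.

Answer: False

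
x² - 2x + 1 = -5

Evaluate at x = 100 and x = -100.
x = 100: LHS = 100² - 2·100 + 1 = 9801; 9801 = -5 — FAILS
x = -100: LHS = (-100)² - 2·(-100) + 1 = 10201; 10201 = -5 — FAILS

Answer: No, fails for both x = 100 and x = -100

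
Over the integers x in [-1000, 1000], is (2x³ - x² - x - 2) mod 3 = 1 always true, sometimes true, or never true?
Holds at x = 0: LHS = (2·0³ - 0² - 0 - 2) mod 3 = (-2) mod 3 = 1; 1 = 1 — holds
Fails at x = -1: LHS = (2·(-1)³ - (-1)² - (-1) - 2) mod 3 = (-4) mod 3 = 2; 2 = 1 — FAILS
It is satisfied by some integers in the range but not all.

Answer: Sometimes true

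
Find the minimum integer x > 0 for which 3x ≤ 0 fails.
Testing positive integers:
x = 1: LHS = 3·1 = 3; 3 ≤ 0 — FAILS  ← smallest positive counterexample

Answer: x = 1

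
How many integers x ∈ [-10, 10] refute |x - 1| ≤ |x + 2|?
Counterexamples in [-10, 10]: {-10, -9, -8, -7, -6, -5, -4, -3, -2, -1}.

Counting them gives 10 values.

Answer: 10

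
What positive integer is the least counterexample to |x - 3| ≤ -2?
Testing positive integers:
x = 1: LHS = |1 - 3| = |-2| = 2; 2 ≤ -2 — FAILS  ← smallest positive counterexample

Answer: x = 1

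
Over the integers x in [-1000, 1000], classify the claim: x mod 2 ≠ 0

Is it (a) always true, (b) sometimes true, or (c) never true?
Holds at x = 1: LHS = 1 mod 2 = 1; 1 ≠ 0 — holds
Fails at x = 0: LHS = 0 mod 2 = 0; 0 ≠ 0 — FAILS
It is satisfied by some integers in the range but not all.

Answer: Sometimes true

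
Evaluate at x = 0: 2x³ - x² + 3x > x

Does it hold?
x = 0: LHS = 2·0³ - 0² + 3·0 = 0; 0 > 0 — FAILS

The relation fails at x = 0, so x = 0 is a counterexample.

Answer: No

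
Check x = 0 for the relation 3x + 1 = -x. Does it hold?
x = 0: LHS = 3·0 + 1 = 1, RHS = -0 = 0; 1 = 0 — FAILS

The relation fails at x = 0, so x = 0 is a counterexample.

Answer: No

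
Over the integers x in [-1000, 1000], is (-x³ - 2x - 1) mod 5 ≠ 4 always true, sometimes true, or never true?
Holds at x = 1: LHS = (-1³ - 2·1 - 1) mod 5 = (-4) mod 5 = 1; 1 ≠ 4 — holds
Fails at x = 0: LHS = (-0³ - 2·0 - 1) mod 5 = (-1) mod 5 = 4; 4 ≠ 4 — FAILS
It is satisfied by some integers in the range but not all.

Answer: Sometimes true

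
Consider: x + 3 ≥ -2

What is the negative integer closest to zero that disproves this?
Testing negative integers from -1 downward:
x = -1: LHS = (-1) + 3 = 2; 2 ≥ -2 — holds
x = -2: LHS = (-2) + 3 = 1; 1 ≥ -2 — holds
x = -3: LHS = (-3) + 3 = 0; 0 ≥ -2 — holds
x = -4: LHS = (-4) + 3 = -1; -1 ≥ -2 — holds
x = -5: LHS = (-5) + 3 = -2; -2 ≥ -2 — holds
x = -6: LHS = (-6) + 3 = -3; -3 ≥ -2 — FAILS  ← closest negative counterexample to 0

Answer: x = -6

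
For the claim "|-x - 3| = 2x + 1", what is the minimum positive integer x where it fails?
Testing positive integers:
x = 1: LHS = |-1 - 3| = |-4| = 4, RHS = 2·1 + 1 = 3; 4 = 3 — FAILS  ← smallest positive counterexample

Answer: x = 1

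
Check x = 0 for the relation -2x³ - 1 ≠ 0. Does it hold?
x = 0: LHS = -2·0³ - 1 = -1; -1 ≠ 0 — holds

The relation is satisfied at x = 0.

Answer: Yes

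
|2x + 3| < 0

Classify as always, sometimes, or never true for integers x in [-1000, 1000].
An absolute value is never negative, so the left side is ≥ 0 for every x, while the right side is 0. Tightest case in [-1000, 1000] is x = -1:
x = -1: LHS = |2·(-1) + 3| = |1| = 1; 1 < 0 — FAILS
Hence LHS − RHS is never negative, i.e. LHS ≥ RHS throughout, so the claimed relation (<) fails for every integer in [-1000, 1000].

No integer in the range satisfies it.

Answer: Never true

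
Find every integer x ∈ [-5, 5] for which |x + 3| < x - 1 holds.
Over all integers in [-5, 5], LHS − RHS is smallest at x = 0, where it equals 4:
x = 0: LHS = |0 + 3| = |3| = 3, RHS = 0 - 1 = -1; 3 < -1 — FAILS
At the ends of the range:
x = -5: LHS = |(-5) + 3| = |-2| = 2, RHS = (-5) - 1 = -6; 2 < -6 — FAILS
x = 5: LHS = |5 + 3| = |8| = 8, RHS = 5 - 1 = 4; 8 < 4 — FAILS
Hence LHS − RHS is never negative, i.e. LHS ≥ RHS throughout, so the claimed relation (<) fails for every integer in [-5, 5].

Answer: None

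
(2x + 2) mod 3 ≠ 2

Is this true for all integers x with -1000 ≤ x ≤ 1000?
The claim fails at x = 0:
x = 0: LHS = (2·0 + 2) mod 3 = 2 mod 3 = 2; 2 ≠ 2 — FAILS

Because a single integer refutes it, the statement is false.

Answer: False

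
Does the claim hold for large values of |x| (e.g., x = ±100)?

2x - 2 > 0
x = 100: LHS = 2·100 - 2 = 198; 198 > 0 — holds
x = -100: LHS = 2·(-100) - 2 = -202; -202 > 0 — FAILS

Answer: Partially: holds for x = 100, fails for x = -100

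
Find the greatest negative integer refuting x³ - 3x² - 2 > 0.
Testing negative integers from -1 downward:
x = -1: LHS = (-1)³ - 3·(-1)² - 2 = -6; -6 > 0 — FAILS  ← closest negative counterexample to 0

Answer: x = -1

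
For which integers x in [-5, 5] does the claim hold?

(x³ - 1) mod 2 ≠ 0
Holds for: {-4, -2, 0, 2, 4}
Fails for: {-5, -3, -1, 1, 3, 5}

Answer: {-4, -2, 0, 2, 4}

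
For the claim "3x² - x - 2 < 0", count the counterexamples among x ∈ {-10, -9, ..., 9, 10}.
Counterexamples in [-10, 10]: {-10, -9, -8, -7, -6, -5, -4, -3, -2, -1, 1, 2, 3, 4, 5, 6, 7, 8, 9, 10}.

Counting them gives 20 values.

Answer: 20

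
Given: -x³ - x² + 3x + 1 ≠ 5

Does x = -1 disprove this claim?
Substitute x = -1 into the relation:
x = -1: LHS = -(-1)³ - (-1)² + 3·(-1) + 1 = -2; -2 ≠ 5 — holds

The relation holds at x = -1, so it is not a counterexample.

Answer: No, x = -1 is not a counterexample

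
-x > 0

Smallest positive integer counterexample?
Testing positive integers:
x = 1: -1 > 0 — FAILS  ← smallest positive counterexample

Answer: x = 1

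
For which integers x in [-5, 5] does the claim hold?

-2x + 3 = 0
Track d = LHS − RHS over the integers in [-5, 5]. Equality would need d = 0, but d changes sign only between consecutive integers, jumping over 0:
x = 1: LHS = -2·1 + 3 = 1; 1 = 0 — FAILS  (d = 1)
x = 2: LHS = -2·2 + 3 = -1; -1 = 0 — FAILS  (d = -1)
Away from these crossings d keeps a constant sign, and checking every integer in [-5, 5] confirms d ≠ 0 throughout. Hence the two sides are never equal, so the claimed relation (=) fails for every integer in [-5, 5].

Answer: None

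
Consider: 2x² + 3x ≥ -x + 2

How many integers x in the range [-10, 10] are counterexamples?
Counterexamples in [-10, 10]: {-2, -1, 0}.

Counting them gives 3 values.

Answer: 3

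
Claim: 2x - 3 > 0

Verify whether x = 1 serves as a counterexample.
Substitute x = 1 into the relation:
x = 1: LHS = 2·1 - 3 = -1; -1 > 0 — FAILS

Since the claim fails at x = 1, this value is a counterexample.

Answer: Yes, x = 1 is a counterexample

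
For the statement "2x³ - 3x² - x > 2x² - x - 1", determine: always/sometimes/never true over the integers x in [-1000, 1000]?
Holds at x = 0: LHS = 2·0³ - 3·0² - 0 = 0, RHS = 2·0² - 0 - 1 = -1; 0 > -1 — holds
Fails at x = 1: LHS = 2·1³ - 3·1² - 1 = -2, RHS = 2·1² - 1 - 1 = 0; -2 > 0 — FAILS
It is satisfied by some integers in the range but not all.

Answer: Sometimes true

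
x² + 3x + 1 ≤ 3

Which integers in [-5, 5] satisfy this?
Holds for: {-3, -2, -1, 0}
Fails for: {-5, -4, 1, 2, 3, 4, 5}

Answer: {-3, -2, -1, 0}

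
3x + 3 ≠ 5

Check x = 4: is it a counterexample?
Substitute x = 4 into the relation:
x = 4: LHS = 3·4 + 3 = 15; 15 ≠ 5 — holds

The relation holds at x = 4, so it is not a counterexample.

Answer: No, x = 4 is not a counterexample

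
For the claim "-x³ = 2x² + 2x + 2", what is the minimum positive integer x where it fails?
Testing positive integers:
x = 1: LHS = -1³ = -1, RHS = 2·1² + 2·1 + 2 = 6; -1 = 6 — FAILS  ← smallest positive counterexample

Answer: x = 1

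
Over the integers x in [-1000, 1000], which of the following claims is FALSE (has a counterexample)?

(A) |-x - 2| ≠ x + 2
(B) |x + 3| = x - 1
(A) x = 0: LHS = |-0 - 2| = |-2| = 2, RHS = 0 + 2 = 2; 2 ≠ 2 — FAILS
(B) x = 0: LHS = |0 + 3| = |3| = 3, RHS = 0 - 1 = -1; 3 = -1 — FAILS

Answer: Both A and B are false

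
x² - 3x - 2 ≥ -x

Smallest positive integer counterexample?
Testing positive integers:
x = 1: LHS = 1² - 3·1 - 2 = -4; -4 ≥ -1 — FAILS  ← smallest positive counterexample

Answer: x = 1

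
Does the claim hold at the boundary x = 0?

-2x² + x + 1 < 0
x = 0: LHS = -2·0² + 0 + 1 = 1; 1 < 0 — FAILS

The relation fails at x = 0, so x = 0 is a counterexample.

Answer: No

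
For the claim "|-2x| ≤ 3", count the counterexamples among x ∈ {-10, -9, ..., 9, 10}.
Counterexamples in [-10, 10]: {-10, -9, -8, -7, -6, -5, -4, -3, -2, 2, 3, 4, 5, 6, 7, 8, 9, 10}.

Counting them gives 18 values.

Answer: 18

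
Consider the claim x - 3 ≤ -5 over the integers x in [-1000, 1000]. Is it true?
The claim fails at x = 0:
x = 0: LHS = 0 - 3 = -3; -3 ≤ -5 — FAILS

Because a single integer refutes it, the statement is false.

Answer: False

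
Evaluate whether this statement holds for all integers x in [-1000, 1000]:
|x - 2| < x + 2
The claim fails at x = 0:
x = 0: LHS = |0 - 2| = |-2| = 2, RHS = 0 + 2 = 2; 2 < 2 — FAILS

Because a single integer refutes it, the statement is false.

Answer: False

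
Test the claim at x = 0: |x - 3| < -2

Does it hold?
x = 0: LHS = |0 - 3| = |-3| = 3; 3 < -2 — FAILS

The relation fails at x = 0, so x = 0 is a counterexample.

Answer: No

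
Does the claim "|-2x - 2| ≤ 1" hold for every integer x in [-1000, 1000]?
The claim fails at x = 0:
x = 0: LHS = |-2·0 - 2| = |-2| = 2; 2 ≤ 1 — FAILS

Because a single integer refutes it, the statement is false.

Answer: False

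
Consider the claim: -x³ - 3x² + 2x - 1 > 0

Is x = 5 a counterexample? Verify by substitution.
Substitute x = 5 into the relation:
x = 5: LHS = -5³ - 3·5² + 2·5 - 1 = -191; -191 > 0 — FAILS

Since the claim fails at x = 5, this value is a counterexample.

Answer: Yes, x = 5 is a counterexample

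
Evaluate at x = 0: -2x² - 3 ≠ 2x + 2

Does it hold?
x = 0: LHS = -2·0² - 3 = -3, RHS = 2·0 + 2 = 2; -3 ≠ 2 — holds

The relation is satisfied at x = 0.

Answer: Yes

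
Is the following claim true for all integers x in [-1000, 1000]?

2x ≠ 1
Track d = LHS − RHS over the integers in [-1000, 1000]. Equality would need d = 0, but d changes sign only between consecutive integers, jumping over 0:
x = 0: LHS = 2·0 = 0; 0 ≠ 1 — holds  (d = -1)
x = 1: LHS = 2·1 = 2; 2 ≠ 1 — holds  (d = 1)
Away from these crossings d keeps a constant sign, and checking every integer in [-1000, 1000] confirms d ≠ 0 throughout. Hence the two sides are never equal, so the relation holds for every integer in [-1000, 1000].

No counterexample exists.

Answer: True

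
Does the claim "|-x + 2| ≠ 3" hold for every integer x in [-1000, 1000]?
The claim fails at x = -1:
x = -1: LHS = |-(-1) + 2| = |3| = 3; 3 ≠ 3 — FAILS

Because a single integer refutes it, the statement is false.

Answer: False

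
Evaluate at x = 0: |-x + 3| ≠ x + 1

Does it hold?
x = 0: LHS = |-0 + 3| = |3| = 3, RHS = 0 + 1 = 1; 3 ≠ 1 — holds

The relation is satisfied at x = 0.

Answer: Yes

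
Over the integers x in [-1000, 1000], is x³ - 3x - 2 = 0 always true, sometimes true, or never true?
Holds at x = -1: LHS = (-1)³ - 3·(-1) - 2 = 0; 0 = 0 — holds
Fails at x = 0: LHS = 0³ - 3·0 - 2 = -2; -2 = 0 — FAILS
It is satisfied by some integers in the range but not all.

Answer: Sometimes true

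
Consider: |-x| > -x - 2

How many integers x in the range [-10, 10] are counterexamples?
Over all integers in [-10, 10], LHS − RHS is smallest at x = 0, where it equals 2:
x = 0: LHS = |-0| = |0| = 0, RHS = -0 - 2 = -2; 0 > -2 — holds
At the ends of the range:
x = -10: LHS = |-(-10)| = |10| = 10, RHS = -(-10) - 2 = 8; 10 > 8 — holds
x = 10: LHS = |-10| = 10, RHS = -10 - 2 = -12; 10 > -12 — holds
Hence LHS − RHS is never zero or negative, i.e. LHS > RHS throughout, so the relation holds for every integer in [-10, 10].

No counterexample appears in that range.

Answer: 0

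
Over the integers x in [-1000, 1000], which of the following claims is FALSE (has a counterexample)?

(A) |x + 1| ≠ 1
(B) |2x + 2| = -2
(A) x = 0: LHS = |0 + 1| = |1| = 1; 1 ≠ 1 — FAILS
(B) x = 0: LHS = |2·0 + 2| = |2| = 2; 2 = -2 — FAILS

Answer: Both A and B are false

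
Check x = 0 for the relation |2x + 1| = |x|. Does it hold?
x = 0: LHS = |2·0 + 1| = |1| = 1, RHS = |0| = 0; 1 = 0 — FAILS

The relation fails at x = 0, so x = 0 is a counterexample.

Answer: No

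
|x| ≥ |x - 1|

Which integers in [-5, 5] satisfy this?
Holds for: {1, 2, 3, 4, 5}
Fails for: {-5, -4, -3, -2, -1, 0}

Answer: {1, 2, 3, 4, 5}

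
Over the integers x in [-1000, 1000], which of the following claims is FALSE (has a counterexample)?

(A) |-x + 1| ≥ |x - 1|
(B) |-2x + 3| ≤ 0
(A) Over all integers in [-1000, 1000], LHS − RHS is smallest at x = 0, where it equals 0:
x = 0: LHS = |-0 + 1| = |1| = 1, RHS = |0 - 1| = |-1| = 1; 1 ≥ 1 — holds
At the ends of the range:
x = -1000: LHS = |-(-1000) + 1| = |1001| = 1001, RHS = |(-1000) - 1| = |-1001| = 1001; 1001 ≥ 1001 — holds
x = 1000: LHS = |-1000 + 1| = |-999| = 999, RHS = |1000 - 1| = |999| = 999; 999 ≥ 999 — holds
Hence LHS − RHS is never negative, i.e. LHS ≥ RHS throughout, so the relation holds for every integer in [-1000, 1000].

(B) x = 0: LHS = |-2·0 + 3| = |3| = 3; 3 ≤ 0 — FAILS

Only (B) has a counterexample.

Answer: B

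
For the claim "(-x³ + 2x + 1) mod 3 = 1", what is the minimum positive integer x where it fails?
Testing positive integers:
x = 1: LHS = (-1³ + 2·1 + 1) mod 3 = 2 mod 3 = 2; 2 = 1 — FAILS  ← smallest positive counterexample

Answer: x = 1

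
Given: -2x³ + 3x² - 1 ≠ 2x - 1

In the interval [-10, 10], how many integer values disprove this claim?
Counterexamples in [-10, 10]: {0}.

Counting them gives 1 values.

Answer: 1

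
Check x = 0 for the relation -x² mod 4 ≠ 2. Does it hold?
x = 0: LHS = (-0²) mod 4 = 0 mod 4 = 0; 0 ≠ 2 — holds

The relation is satisfied at x = 0.

Answer: Yes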